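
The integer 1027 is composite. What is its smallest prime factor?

1027 is odd.
Digit sum 10, not divisible by 3.
Ends in 7: not divisible by 5.
7: 1027 = 7·146 + 5
11: 1027 = 11·93 + 4
13: 1027 = 13·79

13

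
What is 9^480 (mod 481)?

248

9^1 ≡ 9 (mod 481)
9^2 ≡ 9^2 = 81 ≡ 81 (mod 481)
9^4 ≡ 81^2 = 6561 ≡ 308 (mod 481)
9^8 ≡ 308^2 = 94864 ≡ 107 (mod 481)
9^16 ≡ 107^2 = 11449 ≡ 386 (mod 481)
9^32 ≡ 386^2 = 148996 ≡ 367 (mod 481)
9^64 ≡ 367^2 = 134689 ≡ 9 (mod 481)
9^128 ≡ 9^2 = 81 ≡ 81 (mod 481)
9^256 ≡ 81^2 = 6561 ≡ 308 (mod 481)
480 = 256 + 128 + 64 + 32 in binary powers of 2.
So 9^480 ≡ 308 · 81 · 9 · 367 ≡ 248 (mod 481).
Since 248 ≠ 1, base 9 is a Fermat witness: 481 is composite.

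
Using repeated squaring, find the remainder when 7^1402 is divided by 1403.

351

7^1 ≡ 7 (mod 1403)
7^2 ≡ 7^2 = 49 ≡ 49 (mod 1403)
7^4 ≡ 49^2 = 2401 ≡ 998 (mod 1403)
7^8 ≡ 998^2 = 996004 ≡ 1277 (mod 1403)
7^16 ≡ 1277^2 = 1630729 ≡ 443 (mod 1403)
7^32 ≡ 443^2 = 196249 ≡ 1232 (mod 1403)
7^64 ≡ 1232^2 = 1517824 ≡ 1181 (mod 1403)
7^128 ≡ 1181^2 = 1394761 ≡ 179 (mod 1403)
7^256 ≡ 179^2 = 32041 ≡ 1175 (mod 1403)
7^512 ≡ 1175^2 = 1380625 ≡ 73 (mod 1403)
7^1024 ≡ 73^2 = 5329 ≡ 1120 (mod 1403)
1402 = 1024 + 256 + 64 + 32 + 16 + 8 + 2 in binary powers of 2.
So 7^1402 ≡ 1120 · 1175 · 1181 · 1232 · 443 · 1277 · 49 ≡ 351 (mod 1403).
Since 351 ≠ 1, base 7 is a Fermat witness: 1403 is composite.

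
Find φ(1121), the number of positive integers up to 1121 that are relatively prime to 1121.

1044

Factor: 1121 = 19 · 59.
φ(1121) = (19−1) · (59−1) = 18 · 58 = 1044.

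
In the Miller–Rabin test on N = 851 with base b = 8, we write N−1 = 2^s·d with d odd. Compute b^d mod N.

541

851 − 1 = 850 = 2^1 · 425, so d = 425.
8^1 ≡ 8 (mod 851)
8^2 ≡ 8^2 = 64 ≡ 64 (mod 851)
8^4 ≡ 64^2 = 4096 ≡ 692 (mod 851)
8^8 ≡ 692^2 = 478864 ≡ 602 (mod 851)
8^16 ≡ 602^2 = 362404 ≡ 729 (mod 851)
8^32 ≡ 729^2 = 531441 ≡ 417 (mod 851)
8^64 ≡ 417^2 = 173889 ≡ 285 (mod 851)
8^128 ≡ 285^2 = 81225 ≡ 380 (mod 851)
8^256 ≡ 380^2 = 144400 ≡ 581 (mod 851)
425 = 256 + 128 + 32 + 8 + 1 in binary powers of 2.
So 8^425 ≡ 581 · 380 · 417 · 602 · 8 ≡ 541 (mod 851).
Squaring chain: 541; never reaches −1, so base 8 is a Miller–Rabin witness that 851 is composite.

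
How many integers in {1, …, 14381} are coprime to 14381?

14112

Factor: 14381 = 73 · 197.
φ(14381) = (73−1) · (197−1) = 72 · 196 = 14112.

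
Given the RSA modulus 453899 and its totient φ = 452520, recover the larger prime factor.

839

φ(n) = (p−1)(q−1) = n − (p+q) + 1, so p + q = 453899 − 452520 + 1 = 1380.
p and q are the roots of t² − 1380t + 453899 = 0.
Discriminant: 1380² − 4·453899 = 1904400 − 1815596 = 88804; √88804 = 298.
q = (1380 − 298)/2 = 541, p = (1380 + 298)/2 = 839.
Check: 541 · 839 = 453899.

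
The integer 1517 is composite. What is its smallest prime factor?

37

1517 is odd.
Digit sum 14, not divisible by 3.
Ends in 7: not divisible by 5.
7: 1517 = 7·216 + 5
11: 1517 = 11·137 + 10
13: 1517 = 13·116 + 9
17: 1517 = 17·89 + 4
19: 1517 = 19·79 + 16
23: 1517 = 23·65 + 22
29: 1517 = 29·52 + 9
31: 1517 = 31·48 + 29
37: 1517 = 37·41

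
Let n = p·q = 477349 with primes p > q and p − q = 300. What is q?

557

Since p = q + 300, we have 477349 = q(q + 300), so q² + 300q − 477349 = 0.
Discriminant: 300² + 4·477349 = 90000 + 1909396 = 1999396; √1999396 = 1414.
q = (−300 + 1414)/2 = 557, and p = q + 300 = 857.
Check: 557 · 857 = 477349.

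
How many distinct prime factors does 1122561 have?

5

1122561 = 3^2 · 124729
124729 = 11 · 11339
11339 = 17 · 667
667 = 23 · 29
1122561 = 3^2 · 11 · 17 · 23 · 29, which has 5 distinct prime factors.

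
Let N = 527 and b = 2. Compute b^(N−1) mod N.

2^1 ≡ 2 (mod 527)
2^2 ≡ 2^2 = 4 ≡ 4 (mod 527)
2^4 ≡ 4^2 = 16 ≡ 16 (mod 527)
2^8 ≡ 16^2 = 256 ≡ 256 (mod 527)
2^16 ≡ 256^2 = 65536 ≡ 188 (mod 527)
2^32 ≡ 188^2 = 35344 ≡ 35 (mod 527)
2^64 ≡ 35^2 = 1225 ≡ 171 (mod 527)
2^128 ≡ 171^2 = 29241 ≡ 256 (mod 527)
2^256 ≡ 256^2 = 65536 ≡ 188 (mod 527)
2^512 ≡ 188^2 = 35344 ≡ 35 (mod 527)
526 = 512 + 8 + 4 + 2 in binary powers of 2.
So 2^526 ≡ 35 · 256 · 16 · 4 ≡ 64 (mod 527).
Since 64 ≠ 1, base 2 is a Fermat witness: 527 is composite.

64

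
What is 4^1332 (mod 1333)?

4^1 ≡ 4 (mod 1333)
4^2 ≡ 4^2 = 16 ≡ 16 (mod 1333)
4^4 ≡ 16^2 = 256 ≡ 256 (mod 1333)
4^8 ≡ 256^2 = 65536 ≡ 219 (mod 1333)
4^16 ≡ 219^2 = 47961 ≡ 1306 (mod 1333)
4^32 ≡ 1306^2 = 1705636 ≡ 729 (mod 1333)
4^64 ≡ 729^2 = 531441 ≡ 907 (mod 1333)
4^128 ≡ 907^2 = 822649 ≡ 188 (mod 1333)
4^256 ≡ 188^2 = 35344 ≡ 686 (mod 1333)
4^512 ≡ 686^2 = 470596 ≡ 47 (mod 1333)
4^1024 ≡ 47^2 = 2209 ≡ 876 (mod 1333)
1332 = 1024 + 256 + 32 + 16 + 4 in binary powers of 2.
So 4^1332 ≡ 876 · 686 · 729 · 1306 · 256 ≡ 16 (mod 1333).
Since 16 ≠ 1, base 4 is a Fermat witness: 1333 is composite.

16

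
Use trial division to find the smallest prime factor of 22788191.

22788191 is odd.
Digit sum 38, not divisible by 3.
Ends in 1: not divisible by 5.
7: 22788191 = 7·3255455 + 6
11: 22788191 = 11·2071653 + 8
13: 22788191 = 13·1752937 + 10
17: 22788191 = 17·1340481 + 14
19: 22788191 = 19·1199378 + 9
23: 22788191 = 23·990790 + 21
29: 22788191 = 29·785799 + 20
31: 22788191 = 31·735102 + 29
37: 22788191 = 37·615897 + 2
41: 22788191 = 41·555809 + 22
43: 22788191 = 43·529957 + 40
47: 22788191 = 47·484855 + 6
53: 22788191 = 53·429965 + 46
59: 22788191 = 59·386240 + 31
61: 22788191 = 61·373576 + 55
67: 22788191 = 67·340122 + 17
71: 22788191 = 71·320960 + 31
73: 22788191 = 73·312167

73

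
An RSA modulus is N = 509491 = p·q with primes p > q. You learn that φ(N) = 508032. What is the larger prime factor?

883

φ(n) = (p−1)(q−1) = n − (p+q) + 1, so p + q = 509491 − 508032 + 1 = 1460.
p and q are the roots of t² − 1460t + 509491 = 0.
Discriminant: 1460² − 4·509491 = 2131600 − 2037964 = 93636; √93636 = 306.
q = (1460 − 306)/2 = 577, p = (1460 + 306)/2 = 883.
Check: 577 · 883 = 509491.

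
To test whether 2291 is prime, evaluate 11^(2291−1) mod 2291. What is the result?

651

11^1 ≡ 11 (mod 2291)
11^2 ≡ 11^2 = 121 ≡ 121 (mod 2291)
11^4 ≡ 121^2 = 14641 ≡ 895 (mod 2291)
11^8 ≡ 895^2 = 801025 ≡ 1466 (mod 2291)
11^16 ≡ 1466^2 = 2149156 ≡ 198 (mod 2291)
11^32 ≡ 198^2 = 39204 ≡ 257 (mod 2291)
11^64 ≡ 257^2 = 66049 ≡ 1901 (mod 2291)
11^128 ≡ 1901^2 = 3613801 ≡ 894 (mod 2291)
11^256 ≡ 894^2 = 799236 ≡ 1968 (mod 2291)
11^512 ≡ 1968^2 = 3873024 ≡ 1234 (mod 2291)
11^1024 ≡ 1234^2 = 1522756 ≡ 1532 (mod 2291)
11^2048 ≡ 1532^2 = 2347024 ≡ 1040 (mod 2291)
2290 = 2048 + 128 + 64 + 32 + 16 + 2 in binary powers of 2.
So 11^2290 ≡ 1040 · 894 · 1901 · 257 · 198 · 121 ≡ 651 (mod 2291).
Since 651 ≠ 1, base 11 is a Fermat witness: 2291 is composite.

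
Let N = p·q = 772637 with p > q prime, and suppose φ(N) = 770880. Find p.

φ(n) = (p−1)(q−1) = n − (p+q) + 1, so p + q = 772637 − 770880 + 1 = 1758.
p and q are the roots of t² − 1758t + 772637 = 0.
Discriminant: 1758² − 4·772637 = 3090564 − 3090548 = 16; √16 = 4.
q = (1758 − 4)/2 = 877, p = (1758 + 4)/2 = 881.
Check: 877 · 881 = 772637.

881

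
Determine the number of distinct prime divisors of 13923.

4

13923 = 3^2 · 1547
1547 = 7 · 221
221 = 13 · 17
13923 = 3^2 · 7 · 13 · 17, which has 4 distinct prime factors.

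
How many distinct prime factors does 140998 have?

5

140998 = 2 · 70499
70499 = 11 · 6409
6409 = 13 · 493
493 = 17 · 29
140998 = 2 · 11 · 13 · 17 · 29, which has 5 distinct prime factors.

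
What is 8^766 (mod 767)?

285

8^1 ≡ 8 (mod 767)
8^2 ≡ 8^2 = 64 ≡ 64 (mod 767)
8^4 ≡ 64^2 = 4096 ≡ 261 (mod 767)
8^8 ≡ 261^2 = 68121 ≡ 625 (mod 767)
8^16 ≡ 625^2 = 390625 ≡ 222 (mod 767)
8^32 ≡ 222^2 = 49284 ≡ 196 (mod 767)
8^64 ≡ 196^2 = 38416 ≡ 66 (mod 767)
8^128 ≡ 66^2 = 4356 ≡ 521 (mod 767)
8^256 ≡ 521^2 = 271441 ≡ 690 (mod 767)
8^512 ≡ 690^2 = 476100 ≡ 560 (mod 767)
766 = 512 + 128 + 64 + 32 + 16 + 8 + 4 + 2 in binary powers of 2.
So 8^766 ≡ 560 · 521 · 66 · 196 · 222 · 625 · 261 · 64 ≡ 285 (mod 767).
Since 285 ≠ 1, base 8 is a Fermat witness: 767 is composite.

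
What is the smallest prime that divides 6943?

6943 is odd.
Digit sum 22, not divisible by 3.
Ends in 3: not divisible by 5.
7: 6943 = 7·991 + 6
11: 6943 = 11·631 + 2
13: 6943 = 13·534 + 1
17: 6943 = 17·408 + 7
19: 6943 = 19·365 + 8
23: 6943 = 23·301 + 20
29: 6943 = 29·239 + 12
31: 6943 = 31·223 + 30
37: 6943 = 37·187 + 24
41: 6943 = 41·169 + 14
43: 6943 = 43·161 + 20
47: 6943 = 47·147 + 34
53: 6943 = 53·131

53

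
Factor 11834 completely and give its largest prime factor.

97

11834 = 2 · 5917
5917 = 61 · 97
97 is prime.
So 11834 = 2 · 61 · 97; the largest prime factor is 97.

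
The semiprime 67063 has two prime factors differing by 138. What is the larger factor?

Since p = q + 138, we have 67063 = q(q + 138), so q² + 138q − 67063 = 0.
Discriminant: 138² + 4·67063 = 19044 + 268252 = 287296; √287296 = 536.
q = (−138 + 536)/2 = 199, and p = q + 138 = 337.
Check: 199 · 337 = 67063.

337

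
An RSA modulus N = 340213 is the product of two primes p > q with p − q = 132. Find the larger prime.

653

Since p = q + 132, we have 340213 = q(q + 132), so q² + 132q − 340213 = 0.
Discriminant: 132² + 4·340213 = 17424 + 1360852 = 1378276; √1378276 = 1174.
q = (−132 + 1174)/2 = 521, and p = q + 132 = 653.
Check: 521 · 653 = 340213.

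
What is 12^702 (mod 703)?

12^1 ≡ 12 (mod 703)
12^2 ≡ 12^2 = 144 ≡ 144 (mod 703)
12^4 ≡ 144^2 = 20736 ≡ 349 (mod 703)
12^8 ≡ 349^2 = 121801 ≡ 182 (mod 703)
12^16 ≡ 182^2 = 33124 ≡ 83 (mod 703)
12^32 ≡ 83^2 = 6889 ≡ 562 (mod 703)
12^64 ≡ 562^2 = 315844 ≡ 197 (mod 703)
12^128 ≡ 197^2 = 38809 ≡ 144 (mod 703)
12^256 ≡ 144^2 = 20736 ≡ 349 (mod 703)
12^512 ≡ 349^2 = 121801 ≡ 182 (mod 703)
702 = 512 + 128 + 32 + 16 + 8 + 4 + 2 in binary powers of 2.
So 12^702 ≡ 182 · 144 · 562 · 83 · 182 · 349 · 144 ≡ 1 (mod 703).
Since the result is 1, base 12 gives no evidence that 703 is composite.

1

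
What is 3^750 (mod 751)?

3^1 ≡ 3 (mod 751)
3^2 ≡ 3^2 = 9 ≡ 9 (mod 751)
3^4 ≡ 9^2 = 81 ≡ 81 (mod 751)
3^8 ≡ 81^2 = 6561 ≡ 553 (mod 751)
3^16 ≡ 553^2 = 305809 ≡ 152 (mod 751)
3^32 ≡ 152^2 = 23104 ≡ 574 (mod 751)
3^64 ≡ 574^2 = 329476 ≡ 538 (mod 751)
3^128 ≡ 538^2 = 289444 ≡ 309 (mod 751)
3^256 ≡ 309^2 = 95481 ≡ 104 (mod 751)
3^512 ≡ 104^2 = 10816 ≡ 302 (mod 751)
750 = 512 + 128 + 64 + 32 + 8 + 4 + 2 in binary powers of 2.
So 3^750 ≡ 302 · 309 · 538 · 574 · 553 · 81 · 9 ≡ 1 (mod 751).
Since the result is 1, base 3 gives no evidence that 751 is composite.

1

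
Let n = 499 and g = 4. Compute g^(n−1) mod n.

4^1 ≡ 4 (mod 499)
4^2 ≡ 4^2 = 16 ≡ 16 (mod 499)
4^4 ≡ 16^2 = 256 ≡ 256 (mod 499)
4^8 ≡ 256^2 = 65536 ≡ 167 (mod 499)
4^16 ≡ 167^2 = 27889 ≡ 444 (mod 499)
4^32 ≡ 444^2 = 197136 ≡ 31 (mod 499)
4^64 ≡ 31^2 = 961 ≡ 462 (mod 499)
4^128 ≡ 462^2 = 213444 ≡ 371 (mod 499)
4^256 ≡ 371^2 = 137641 ≡ 416 (mod 499)
498 = 256 + 128 + 64 + 32 + 16 + 2 in binary powers of 2.
So 4^498 ≡ 416 · 371 · 462 · 31 · 444 · 16 ≡ 1 (mod 499).
Since the result is 1, base 4 gives no evidence that 499 is composite.

1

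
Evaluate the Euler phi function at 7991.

7800

Factor: 7991 = 61 · 131.
φ(7991) = (61−1) · (131−1) = 60 · 130 = 7800.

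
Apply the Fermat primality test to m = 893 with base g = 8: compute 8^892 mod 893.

68

8^1 ≡ 8 (mod 893)
8^2 ≡ 8^2 = 64 ≡ 64 (mod 893)
8^4 ≡ 64^2 = 4096 ≡ 524 (mod 893)
8^8 ≡ 524^2 = 274576 ≡ 425 (mod 893)
8^16 ≡ 425^2 = 180625 ≡ 239 (mod 893)
8^32 ≡ 239^2 = 57121 ≡ 862 (mod 893)
8^64 ≡ 862^2 = 743044 ≡ 68 (mod 893)
8^128 ≡ 68^2 = 4624 ≡ 159 (mod 893)
8^256 ≡ 159^2 = 25281 ≡ 277 (mod 893)
8^512 ≡ 277^2 = 76729 ≡ 824 (mod 893)
892 = 512 + 256 + 64 + 32 + 16 + 8 + 4 in binary powers of 2.
So 8^892 ≡ 824 · 277 · 68 · 862 · 239 · 425 · 524 ≡ 68 (mod 893).
Since 68 ≠ 1, base 8 is a Fermat witness: 893 is composite.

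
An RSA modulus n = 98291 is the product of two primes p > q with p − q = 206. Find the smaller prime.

227

Since p = q + 206, we have 98291 = q(q + 206), so q² + 206q − 98291 = 0.
Discriminant: 206² + 4·98291 = 42436 + 393164 = 435600; √435600 = 660.
q = (−206 + 660)/2 = 227, and p = q + 206 = 433.
Check: 227 · 433 = 98291.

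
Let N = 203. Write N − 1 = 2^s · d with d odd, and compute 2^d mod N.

137

203 − 1 = 202 = 2^1 · 101, so d = 101.
2^1 ≡ 2 (mod 203)
2^2 ≡ 2^2 = 4 ≡ 4 (mod 203)
2^4 ≡ 4^2 = 16 ≡ 16 (mod 203)
2^8 ≡ 16^2 = 256 ≡ 53 (mod 203)
2^16 ≡ 53^2 = 2809 ≡ 170 (mod 203)
2^32 ≡ 170^2 = 28900 ≡ 74 (mod 203)
2^64 ≡ 74^2 = 5476 ≡ 198 (mod 203)
101 = 64 + 32 + 4 + 1 in binary powers of 2.
So 2^101 ≡ 198 · 74 · 16 · 2 ≡ 137 (mod 203).
Squaring chain: 137; never reaches −1, so base 2 is a Miller–Rabin witness that 203 is composite.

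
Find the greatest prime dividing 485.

97

485 = 5 · 97
97 is prime.
So 485 = 5 · 97; the largest prime factor is 97.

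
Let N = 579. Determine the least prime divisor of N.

579 is odd.
Digit sum 21, divisible by 3.

3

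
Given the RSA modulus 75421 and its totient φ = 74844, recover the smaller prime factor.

φ(n) = (p−1)(q−1) = n − (p+q) + 1, so p + q = 75421 − 74844 + 1 = 578.
p and q are the roots of t² − 578t + 75421 = 0.
Discriminant: 578² − 4·75421 = 334084 − 301684 = 32400; √32400 = 180.
q = (578 − 180)/2 = 199, p = (578 + 180)/2 = 379.
Check: 199 · 379 = 75421.

199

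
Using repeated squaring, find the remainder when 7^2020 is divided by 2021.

7^1 ≡ 7 (mod 2021)
7^2 ≡ 7^2 = 49 ≡ 49 (mod 2021)
7^4 ≡ 49^2 = 2401 ≡ 380 (mod 2021)
7^8 ≡ 380^2 = 144400 ≡ 909 (mod 2021)
7^16 ≡ 909^2 = 826281 ≡ 1713 (mod 2021)
7^32 ≡ 1713^2 = 2934369 ≡ 1898 (mod 2021)
7^64 ≡ 1898^2 = 3602404 ≡ 982 (mod 2021)
7^128 ≡ 982^2 = 964324 ≡ 307 (mod 2021)
7^256 ≡ 307^2 = 94249 ≡ 1283 (mod 2021)
7^512 ≡ 1283^2 = 1646089 ≡ 995 (mod 2021)
7^1024 ≡ 995^2 = 990025 ≡ 1756 (mod 2021)
2020 = 1024 + 512 + 256 + 128 + 64 + 32 + 4 in binary powers of 2.
So 7^2020 ≡ 1756 · 995 · 1283 · 307 · 982 · 1898 · 380 ≡ 294 (mod 2021).
Since 294 ≠ 1, base 7 is a Fermat witness: 2021 is composite.

294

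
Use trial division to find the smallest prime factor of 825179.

825179 is odd.
Digit sum 32, not divisible by 3.
Ends in 9: not divisible by 5.
7: 825179 = 7·117882 + 5
11: 825179 = 11·75016 + 3
13: 825179 = 13·63475 + 4
17: 825179 = 17·48539 + 16
19: 825179 = 19·43430 + 9
23: 825179 = 23·35877 + 8
29: 825179 = 29·28454 + 13
31: 825179 = 31·26618 + 21
37: 825179 = 37·22302 + 5
41: 825179 = 41·20126 + 13
43: 825179 = 43·19190 + 9
47: 825179 = 47·17557

47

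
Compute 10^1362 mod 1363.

63

10^1 ≡ 10 (mod 1363)
10^2 ≡ 10^2 = 100 ≡ 100 (mod 1363)
10^4 ≡ 100^2 = 10000 ≡ 459 (mod 1363)
10^8 ≡ 459^2 = 210681 ≡ 779 (mod 1363)
10^16 ≡ 779^2 = 606841 ≡ 306 (mod 1363)
10^32 ≡ 306^2 = 93636 ≡ 952 (mod 1363)
10^64 ≡ 952^2 = 906304 ≡ 1272 (mod 1363)
10^128 ≡ 1272^2 = 1617984 ≡ 103 (mod 1363)
10^256 ≡ 103^2 = 10609 ≡ 1068 (mod 1363)
10^512 ≡ 1068^2 = 1140624 ≡ 1156 (mod 1363)
10^1024 ≡ 1156^2 = 1336336 ≡ 596 (mod 1363)
1362 = 1024 + 256 + 64 + 16 + 2 in binary powers of 2.
So 10^1362 ≡ 596 · 1068 · 1272 · 306 · 100 ≡ 63 (mod 1363).
Since 63 ≠ 1, base 10 is a Fermat witness: 1363 is composite.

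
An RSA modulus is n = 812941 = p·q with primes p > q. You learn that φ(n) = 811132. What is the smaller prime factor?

φ(n) = (p−1)(q−1) = n − (p+q) + 1, so p + q = 812941 − 811132 + 1 = 1810.
p and q are the roots of t² − 1810t + 812941 = 0.
Discriminant: 1810² − 4·812941 = 3276100 − 3251764 = 24336; √24336 = 156.
q = (1810 − 156)/2 = 827, p = (1810 + 156)/2 = 983.
Check: 827 · 983 = 812941.

827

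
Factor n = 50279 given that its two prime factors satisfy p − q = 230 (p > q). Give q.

137

Since p = q + 230, we have 50279 = q(q + 230), so q² + 230q − 50279 = 0.
Discriminant: 230² + 4·50279 = 52900 + 201116 = 254016; √254016 = 504.
q = (−230 + 504)/2 = 137, and p = q + 230 = 367.
Check: 137 · 367 = 50279.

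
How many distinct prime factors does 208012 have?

208012 = 2^2 · 52003
52003 = 7 · 7429
7429 = 17 · 437
437 = 19 · 23
208012 = 2^2 · 7 · 17 · 19 · 23, which has 5 distinct prime factors.

5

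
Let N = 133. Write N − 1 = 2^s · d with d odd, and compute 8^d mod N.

113

133 − 1 = 132 = 2^2 · 33, so d = 33.
8^1 ≡ 8 (mod 133)
8^2 ≡ 8^2 = 64 ≡ 64 (mod 133)
8^4 ≡ 64^2 = 4096 ≡ 106 (mod 133)
8^8 ≡ 106^2 = 11236 ≡ 64 (mod 133)
8^16 ≡ 64^2 = 4096 ≡ 106 (mod 133)
8^32 ≡ 106^2 = 11236 ≡ 64 (mod 133)
33 = 32 + 1 in binary powers of 2.
So 8^33 ≡ 64 · 8 ≡ 113 (mod 133).
Squaring chain: 113 → 1; never reaches −1, so base 8 is a Miller–Rabin witness that 133 is composite.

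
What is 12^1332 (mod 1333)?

12^1 ≡ 12 (mod 1333)
12^2 ≡ 12^2 = 144 ≡ 144 (mod 1333)
12^4 ≡ 144^2 = 20736 ≡ 741 (mod 1333)
12^8 ≡ 741^2 = 549081 ≡ 1218 (mod 1333)
12^16 ≡ 1218^2 = 1483524 ≡ 1228 (mod 1333)
12^32 ≡ 1228^2 = 1507984 ≡ 361 (mod 1333)
12^64 ≡ 361^2 = 130321 ≡ 1020 (mod 1333)
12^128 ≡ 1020^2 = 1040400 ≡ 660 (mod 1333)
12^256 ≡ 660^2 = 435600 ≡ 1042 (mod 1333)
12^512 ≡ 1042^2 = 1085764 ≡ 702 (mod 1333)
12^1024 ≡ 702^2 = 492804 ≡ 927 (mod 1333)
1332 = 1024 + 256 + 32 + 16 + 4 in binary powers of 2.
So 12^1332 ≡ 927 · 1042 · 361 · 1228 · 741 ≡ 4 (mod 1333).
Since 4 ≠ 1, base 12 is a Fermat witness: 1333 is composite.

4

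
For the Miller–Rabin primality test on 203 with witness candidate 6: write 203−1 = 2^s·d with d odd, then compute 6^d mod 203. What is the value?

203 − 1 = 202 = 2^1 · 101, so d = 101.
6^1 ≡ 6 (mod 203)
6^2 ≡ 6^2 = 36 ≡ 36 (mod 203)
6^4 ≡ 36^2 = 1296 ≡ 78 (mod 203)
6^8 ≡ 78^2 = 6084 ≡ 197 (mod 203)
6^16 ≡ 197^2 = 38809 ≡ 36 (mod 203)
6^32 ≡ 36^2 = 1296 ≡ 78 (mod 203)
6^64 ≡ 78^2 = 6084 ≡ 197 (mod 203)
101 = 64 + 32 + 4 + 1 in binary powers of 2.
So 6^101 ≡ 197 · 78 · 78 · 6 ≡ 13 (mod 203).
Squaring chain: 13; never reaches −1, so base 6 is a Miller–Rabin witness that 203 is composite.

13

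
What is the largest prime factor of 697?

697 = 17 · 41
41 is prime.
So 697 = 17 · 41; the largest prime factor is 41.

41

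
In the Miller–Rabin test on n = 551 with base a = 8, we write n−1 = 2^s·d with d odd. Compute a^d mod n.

551 − 1 = 550 = 2^1 · 275, so d = 275.
8^1 ≡ 8 (mod 551)
8^2 ≡ 8^2 = 64 ≡ 64 (mod 551)
8^4 ≡ 64^2 = 4096 ≡ 239 (mod 551)
8^8 ≡ 239^2 = 57121 ≡ 368 (mod 551)
8^16 ≡ 368^2 = 135424 ≡ 429 (mod 551)
8^32 ≡ 429^2 = 184041 ≡ 7 (mod 551)
8^64 ≡ 7^2 = 49 ≡ 49 (mod 551)
8^128 ≡ 49^2 = 2401 ≡ 197 (mod 551)
8^256 ≡ 197^2 = 38809 ≡ 239 (mod 551)
275 = 256 + 16 + 2 + 1 in binary powers of 2.
So 8^275 ≡ 239 · 429 · 64 · 8 ≡ 449 (mod 551).
Squaring chain: 449; never reaches −1, so base 8 is a Miller–Rabin witness that 551 is composite.

449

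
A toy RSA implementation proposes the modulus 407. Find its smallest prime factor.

407 is odd.
Digit sum 11, not divisible by 3.
Ends in 7: not divisible by 5.
7: 407 = 7·58 + 1
11: 407 = 11·37

11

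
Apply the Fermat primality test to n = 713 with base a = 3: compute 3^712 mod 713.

3^1 ≡ 3 (mod 713)
3^2 ≡ 3^2 = 9 ≡ 9 (mod 713)
3^4 ≡ 9^2 = 81 ≡ 81 (mod 713)
3^8 ≡ 81^2 = 6561 ≡ 144 (mod 713)
3^16 ≡ 144^2 = 20736 ≡ 59 (mod 713)
3^32 ≡ 59^2 = 3481 ≡ 629 (mod 713)
3^64 ≡ 629^2 = 395641 ≡ 639 (mod 713)
3^128 ≡ 639^2 = 408321 ≡ 485 (mod 713)
3^256 ≡ 485^2 = 235225 ≡ 648 (mod 713)
3^512 ≡ 648^2 = 419904 ≡ 660 (mod 713)
712 = 512 + 128 + 64 + 8 in binary powers of 2.
So 3^712 ≡ 660 · 485 · 639 · 144 ≡ 696 (mod 713).
Since 696 ≠ 1, base 3 is a Fermat witness: 713 is composite.

696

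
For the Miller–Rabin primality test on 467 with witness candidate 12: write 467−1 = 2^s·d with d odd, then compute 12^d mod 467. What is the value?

467 − 1 = 466 = 2^1 · 233, so d = 233.
12^1 ≡ 12 (mod 467)
12^2 ≡ 12^2 = 144 ≡ 144 (mod 467)
12^4 ≡ 144^2 = 20736 ≡ 188 (mod 467)
12^8 ≡ 188^2 = 35344 ≡ 319 (mod 467)
12^16 ≡ 319^2 = 101761 ≡ 422 (mod 467)
12^32 ≡ 422^2 = 178084 ≡ 157 (mod 467)
12^64 ≡ 157^2 = 24649 ≡ 365 (mod 467)
12^128 ≡ 365^2 = 133225 ≡ 130 (mod 467)
233 = 128 + 64 + 32 + 8 + 1 in binary powers of 2.
So 12^233 ≡ 130 · 365 · 157 · 319 · 12 ≡ 1 (mod 467).
Since 12^d ≡ 1 (mod 467), base 12 does not prove 467 composite.

1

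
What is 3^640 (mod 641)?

3^1 ≡ 3 (mod 641)
3^2 ≡ 3^2 = 9 ≡ 9 (mod 641)
3^4 ≡ 9^2 = 81 ≡ 81 (mod 641)
3^8 ≡ 81^2 = 6561 ≡ 151 (mod 641)
3^16 ≡ 151^2 = 22801 ≡ 366 (mod 641)
3^32 ≡ 366^2 = 133956 ≡ 628 (mod 641)
3^64 ≡ 628^2 = 394384 ≡ 169 (mod 641)
3^128 ≡ 169^2 = 28561 ≡ 357 (mod 641)
3^256 ≡ 357^2 = 127449 ≡ 531 (mod 641)
3^512 ≡ 531^2 = 281961 ≡ 562 (mod 641)
640 = 512 + 128 in binary powers of 2.
So 3^640 ≡ 562 · 357 ≡ 1 (mod 641).
Since the result is 1, base 3 gives no evidence that 641 is composite.

1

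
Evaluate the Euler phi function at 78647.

Factor: 78647 = 31 · 43 · 59.
φ(78647) = (31−1) · (43−1) · (59−1) = 30 · 42 · 58 = 73080.

73080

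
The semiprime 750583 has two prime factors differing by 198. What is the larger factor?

971

Since p = q + 198, we have 750583 = q(q + 198), so q² + 198q − 750583 = 0.
Discriminant: 198² + 4·750583 = 39204 + 3002332 = 3041536; √3041536 = 1744.
q = (−198 + 1744)/2 = 773, and p = q + 198 = 971.
Check: 773 · 971 = 750583.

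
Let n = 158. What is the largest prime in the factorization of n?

79

158 = 2 · 79
79 is prime.
So 158 = 2 · 79; the largest prime factor is 79.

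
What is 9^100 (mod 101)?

1

9^1 ≡ 9 (mod 101)
9^2 ≡ 9^2 = 81 ≡ 81 (mod 101)
9^4 ≡ 81^2 = 6561 ≡ 97 (mod 101)
9^8 ≡ 97^2 = 9409 ≡ 16 (mod 101)
9^16 ≡ 16^2 = 256 ≡ 54 (mod 101)
9^32 ≡ 54^2 = 2916 ≡ 88 (mod 101)
9^64 ≡ 88^2 = 7744 ≡ 68 (mod 101)
100 = 64 + 32 + 4 in binary powers of 2.
So 9^100 ≡ 68 · 88 · 97 ≡ 1 (mod 101).
Since the result is 1, base 9 gives no evidence that 101 is composite.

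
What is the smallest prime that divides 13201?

13201 is odd.
Digit sum 7, not divisible by 3.
Ends in 1: not divisible by 5.
7: 13201 = 7·1885 + 6
11: 13201 = 11·1200 + 1
13: 13201 = 13·1015 + 6
17: 13201 = 17·776 + 9
19: 13201 = 19·694 + 15
23: 13201 = 23·573 + 22
29: 13201 = 29·455 + 6
31: 13201 = 31·425 + 26
37: 13201 = 37·356 + 29
41: 13201 = 41·321 + 40
43: 13201 = 43·307

43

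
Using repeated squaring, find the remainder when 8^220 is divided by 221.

8^1 ≡ 8 (mod 221)
8^2 ≡ 8^2 = 64 ≡ 64 (mod 221)
8^4 ≡ 64^2 = 4096 ≡ 118 (mod 221)
8^8 ≡ 118^2 = 13924 ≡ 1 (mod 221)
8^16 ≡ 1^2 = 1 ≡ 1 (mod 221)
8^32 ≡ 1^2 = 1 ≡ 1 (mod 221)
8^64 ≡ 1^2 = 1 ≡ 1 (mod 221)
8^128 ≡ 1^2 = 1 ≡ 1 (mod 221)
220 = 128 + 64 + 16 + 8 + 4 in binary powers of 2.
So 8^220 ≡ 1 · 1 · 1 · 1 · 118 ≡ 118 (mod 221).
Since 118 ≠ 1, base 8 is a Fermat witness: 221 is composite.

118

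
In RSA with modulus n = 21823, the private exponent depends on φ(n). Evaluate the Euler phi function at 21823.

21528

Factor: 21823 = 139 · 157.
φ(21823) = (139−1) · (157−1) = 138 · 156 = 21528.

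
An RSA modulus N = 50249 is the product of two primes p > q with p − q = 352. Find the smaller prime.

Since p = q + 352, we have 50249 = q(q + 352), so q² + 352q − 50249 = 0.
Discriminant: 352² + 4·50249 = 123904 + 200996 = 324900; √324900 = 570.
q = (−352 + 570)/2 = 109, and p = q + 352 = 461.
Check: 109 · 461 = 50249.

109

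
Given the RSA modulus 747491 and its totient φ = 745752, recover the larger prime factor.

φ(n) = (p−1)(q−1) = n − (p+q) + 1, so p + q = 747491 − 745752 + 1 = 1740.
p and q are the roots of t² − 1740t + 747491 = 0.
Discriminant: 1740² − 4·747491 = 3027600 − 2989964 = 37636; √37636 = 194.
q = (1740 − 194)/2 = 773, p = (1740 + 194)/2 = 967.
Check: 773 · 967 = 747491.

967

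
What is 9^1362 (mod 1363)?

9^1 ≡ 9 (mod 1363)
9^2 ≡ 9^2 = 81 ≡ 81 (mod 1363)
9^4 ≡ 81^2 = 6561 ≡ 1109 (mod 1363)
9^8 ≡ 1109^2 = 1229881 ≡ 455 (mod 1363)
9^16 ≡ 455^2 = 207025 ≡ 1212 (mod 1363)
9^32 ≡ 1212^2 = 1468944 ≡ 993 (mod 1363)
9^64 ≡ 993^2 = 986049 ≡ 600 (mod 1363)
9^128 ≡ 600^2 = 360000 ≡ 168 (mod 1363)
9^256 ≡ 168^2 = 28224 ≡ 964 (mod 1363)
9^512 ≡ 964^2 = 929296 ≡ 1093 (mod 1363)
9^1024 ≡ 1093^2 = 1194649 ≡ 661 (mod 1363)
1362 = 1024 + 256 + 64 + 16 + 2 in binary powers of 2.
So 9^1362 ≡ 661 · 964 · 600 · 1212 · 81 ≡ 1051 (mod 1363).
Since 1051 ≠ 1, base 9 is a Fermat witness: 1363 is composite.

1051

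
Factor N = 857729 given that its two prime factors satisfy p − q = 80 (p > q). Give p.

Since p = q + 80, we have 857729 = q(q + 80), so q² + 80q − 857729 = 0.
Discriminant: 80² + 4·857729 = 6400 + 3430916 = 3437316; √3437316 = 1854.
q = (−80 + 1854)/2 = 887, and p = q + 80 = 967.
Check: 887 · 967 = 857729.

967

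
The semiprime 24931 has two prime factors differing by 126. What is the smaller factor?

Since p = q + 126, we have 24931 = q(q + 126), so q² + 126q − 24931 = 0.
Discriminant: 126² + 4·24931 = 15876 + 99724 = 115600; √115600 = 340.
q = (−126 + 340)/2 = 107, and p = q + 126 = 233.
Check: 107 · 233 = 24931.

107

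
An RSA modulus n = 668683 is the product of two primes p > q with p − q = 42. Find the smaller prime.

797

Since p = q + 42, we have 668683 = q(q + 42), so q² + 42q − 668683 = 0.
Discriminant: 42² + 4·668683 = 1764 + 2674732 = 2676496; √2676496 = 1636.
q = (−42 + 1636)/2 = 797, and p = q + 42 = 839.
Check: 797 · 839 = 668683.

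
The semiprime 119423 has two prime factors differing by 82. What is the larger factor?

Since p = q + 82, we have 119423 = q(q + 82), so q² + 82q − 119423 = 0.
Discriminant: 82² + 4·119423 = 6724 + 477692 = 484416; √484416 = 696.
q = (−82 + 696)/2 = 307, and p = q + 82 = 389.
Check: 307 · 389 = 119423.

389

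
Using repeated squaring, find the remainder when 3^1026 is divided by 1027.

3^1 ≡ 3 (mod 1027)
3^2 ≡ 3^2 = 9 ≡ 9 (mod 1027)
3^4 ≡ 9^2 = 81 ≡ 81 (mod 1027)
3^8 ≡ 81^2 = 6561 ≡ 399 (mod 1027)
3^16 ≡ 399^2 = 159201 ≡ 16 (mod 1027)
3^32 ≡ 16^2 = 256 ≡ 256 (mod 1027)
3^64 ≡ 256^2 = 65536 ≡ 835 (mod 1027)
3^128 ≡ 835^2 = 697225 ≡ 919 (mod 1027)
3^256 ≡ 919^2 = 844561 ≡ 367 (mod 1027)
3^512 ≡ 367^2 = 134689 ≡ 152 (mod 1027)
3^1024 ≡ 152^2 = 23104 ≡ 510 (mod 1027)
1026 = 1024 + 2 in binary powers of 2.
So 3^1026 ≡ 510 · 9 ≡ 482 (mod 1027).
Since 482 ≠ 1, base 3 is a Fermat witness: 1027 is composite.

482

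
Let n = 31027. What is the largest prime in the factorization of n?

71

31027 = 19 · 1633
1633 = 23 · 71
71 is prime.
So 31027 = 19 · 23 · 71; the largest prime factor is 71.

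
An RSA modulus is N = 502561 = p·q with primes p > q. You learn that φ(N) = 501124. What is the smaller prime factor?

φ(n) = (p−1)(q−1) = n − (p+q) + 1, so p + q = 502561 − 501124 + 1 = 1438.
p and q are the roots of t² − 1438t + 502561 = 0.
Discriminant: 1438² − 4·502561 = 2067844 − 2010244 = 57600; √57600 = 240.
q = (1438 − 240)/2 = 599, p = (1438 + 240)/2 = 839.
Check: 599 · 839 = 502561.

599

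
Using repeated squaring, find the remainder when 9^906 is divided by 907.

9^1 ≡ 9 (mod 907)
9^2 ≡ 9^2 = 81 ≡ 81 (mod 907)
9^4 ≡ 81^2 = 6561 ≡ 212 (mod 907)
9^8 ≡ 212^2 = 44944 ≡ 501 (mod 907)
9^16 ≡ 501^2 = 251001 ≡ 669 (mod 907)
9^32 ≡ 669^2 = 447561 ≡ 410 (mod 907)
9^64 ≡ 410^2 = 168100 ≡ 305 (mod 907)
9^128 ≡ 305^2 = 93025 ≡ 511 (mod 907)
9^256 ≡ 511^2 = 261121 ≡ 812 (mod 907)
9^512 ≡ 812^2 = 659344 ≡ 862 (mod 907)
906 = 512 + 256 + 128 + 8 + 2 in binary powers of 2.
So 9^906 ≡ 862 · 812 · 511 · 501 · 81 ≡ 1 (mod 907).
Since the result is 1, base 9 gives no evidence that 907 is composite.

1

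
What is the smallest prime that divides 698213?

31

698213 is odd.
Digit sum 29, not divisible by 3.
Ends in 3: not divisible by 5.
7: 698213 = 7·99744 + 5
11: 698213 = 11·63473 + 10
13: 698213 = 13·53708 + 9
17: 698213 = 17·41071 + 6
19: 698213 = 19·36748 + 1
23: 698213 = 23·30357 + 2
29: 698213 = 29·24076 + 9
31: 698213 = 31·22523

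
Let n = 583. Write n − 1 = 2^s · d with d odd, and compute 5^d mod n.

583 − 1 = 582 = 2^1 · 291, so d = 291.
5^1 ≡ 5 (mod 583)
5^2 ≡ 5^2 = 25 ≡ 25 (mod 583)
5^4 ≡ 25^2 = 625 ≡ 42 (mod 583)
5^8 ≡ 42^2 = 1764 ≡ 15 (mod 583)
5^16 ≡ 15^2 = 225 ≡ 225 (mod 583)
5^32 ≡ 225^2 = 50625 ≡ 487 (mod 583)
5^64 ≡ 487^2 = 237169 ≡ 471 (mod 583)
5^128 ≡ 471^2 = 221841 ≡ 301 (mod 583)
5^256 ≡ 301^2 = 90601 ≡ 236 (mod 583)
291 = 256 + 32 + 2 + 1 in binary powers of 2.
So 5^291 ≡ 236 · 487 · 25 · 5 ≡ 214 (mod 583).
Squaring chain: 214; never reaches −1, so base 5 is a Miller–Rabin witness that 583 is composite.

214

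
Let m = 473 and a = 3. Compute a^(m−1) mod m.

53

3^1 ≡ 3 (mod 473)
3^2 ≡ 3^2 = 9 ≡ 9 (mod 473)
3^4 ≡ 9^2 = 81 ≡ 81 (mod 473)
3^8 ≡ 81^2 = 6561 ≡ 412 (mod 473)
3^16 ≡ 412^2 = 169744 ≡ 410 (mod 473)
3^32 ≡ 410^2 = 168100 ≡ 185 (mod 473)
3^64 ≡ 185^2 = 34225 ≡ 169 (mod 473)
3^128 ≡ 169^2 = 28561 ≡ 181 (mod 473)
3^256 ≡ 181^2 = 32761 ≡ 124 (mod 473)
472 = 256 + 128 + 64 + 16 + 8 in binary powers of 2.
So 3^472 ≡ 124 · 181 · 169 · 410 · 412 ≡ 53 (mod 473).
Since 53 ≠ 1, base 3 is a Fermat witness: 473 is composite.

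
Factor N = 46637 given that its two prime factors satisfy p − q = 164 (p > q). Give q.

149

Since p = q + 164, we have 46637 = q(q + 164), so q² + 164q − 46637 = 0.
Discriminant: 164² + 4·46637 = 26896 + 186548 = 213444; √213444 = 462.
q = (−164 + 462)/2 = 149, and p = q + 164 = 313.
Check: 149 · 313 = 46637.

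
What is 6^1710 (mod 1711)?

993

6^1 ≡ 6 (mod 1711)
6^2 ≡ 6^2 = 36 ≡ 36 (mod 1711)
6^4 ≡ 36^2 = 1296 ≡ 1296 (mod 1711)
6^8 ≡ 1296^2 = 1679616 ≡ 1125 (mod 1711)
6^16 ≡ 1125^2 = 1265625 ≡ 1196 (mod 1711)
6^32 ≡ 1196^2 = 1430416 ≡ 20 (mod 1711)
6^64 ≡ 20^2 = 400 ≡ 400 (mod 1711)
6^128 ≡ 400^2 = 160000 ≡ 877 (mod 1711)
6^256 ≡ 877^2 = 769129 ≡ 890 (mod 1711)
6^512 ≡ 890^2 = 792100 ≡ 1618 (mod 1711)
6^1024 ≡ 1618^2 = 2617924 ≡ 94 (mod 1711)
1710 = 1024 + 512 + 128 + 32 + 8 + 4 + 2 in binary powers of 2.
So 6^1710 ≡ 94 · 1618 · 877 · 20 · 1125 · 1296 · 36 ≡ 993 (mod 1711).
Since 993 ≠ 1, base 6 is a Fermat witness: 1711 is composite.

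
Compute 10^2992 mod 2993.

10^1 ≡ 10 (mod 2993)
10^2 ≡ 10^2 = 100 ≡ 100 (mod 2993)
10^4 ≡ 100^2 = 10000 ≡ 1021 (mod 2993)
10^8 ≡ 1021^2 = 1042441 ≡ 877 (mod 2993)
10^16 ≡ 877^2 = 769129 ≡ 2921 (mod 2993)
10^32 ≡ 2921^2 = 8532241 ≡ 2191 (mod 2993)
10^64 ≡ 2191^2 = 4800481 ≡ 2702 (mod 2993)
10^128 ≡ 2702^2 = 7300804 ≡ 877 (mod 2993)
10^256 ≡ 877^2 = 769129 ≡ 2921 (mod 2993)
10^512 ≡ 2921^2 = 8532241 ≡ 2191 (mod 2993)
10^1024 ≡ 2191^2 = 4800481 ≡ 2702 (mod 2993)
10^2048 ≡ 2702^2 = 7300804 ≡ 877 (mod 2993)
2992 = 2048 + 512 + 256 + 128 + 32 + 16 in binary powers of 2.
So 10^2992 ≡ 877 · 2191 · 2921 · 877 · 2191 · 2921 ≡ 2191 (mod 2993).
Since 2191 ≠ 1, base 10 is a Fermat witness: 2993 is composite.

2191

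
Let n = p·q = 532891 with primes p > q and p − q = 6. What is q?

727

Since p = q + 6, we have 532891 = q(q + 6), so q² + 6q − 532891 = 0.
Discriminant: 6² + 4·532891 = 36 + 2131564 = 2131600; √2131600 = 1460.
q = (−6 + 1460)/2 = 727, and p = q + 6 = 733.
Check: 727 · 733 = 532891.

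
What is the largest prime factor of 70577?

89

70577 = 13 · 5429
5429 = 61 · 89
89 is prime.
So 70577 = 13 · 61 · 89; the largest prime factor is 89.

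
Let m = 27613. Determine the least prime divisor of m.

27613 is odd.
Digit sum 19, not divisible by 3.
Ends in 3: not divisible by 5.
7: 27613 = 7·3944 + 5
11: 27613 = 11·2510 + 3
13: 27613 = 13·2124 + 1
17: 27613 = 17·1624 + 5
19: 27613 = 19·1453 + 6
23: 27613 = 23·1200 + 13
29: 27613 = 29·952 + 5
31: 27613 = 31·890 + 23
37: 27613 = 37·746 + 11
41: 27613 = 41·673 + 20
43: 27613 = 43·642 + 7
47: 27613 = 47·587 + 24
53: 27613 = 53·521

53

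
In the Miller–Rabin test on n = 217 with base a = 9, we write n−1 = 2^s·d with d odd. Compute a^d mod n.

217 − 1 = 216 = 2^3 · 27, so d = 27.
9^1 ≡ 9 (mod 217)
9^2 ≡ 9^2 = 81 ≡ 81 (mod 217)
9^4 ≡ 81^2 = 6561 ≡ 51 (mod 217)
9^8 ≡ 51^2 = 2601 ≡ 214 (mod 217)
9^16 ≡ 214^2 = 45796 ≡ 9 (mod 217)
27 = 16 + 8 + 2 + 1 in binary powers of 2.
So 9^27 ≡ 9 · 214 · 81 · 9 ≡ 64 (mod 217).
Squaring chain: 64 → 190 → 78; never reaches −1, so base 9 is a Miller–Rabin witness that 217 is composite.

64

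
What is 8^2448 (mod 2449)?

2279

8^1 ≡ 8 (mod 2449)
8^2 ≡ 8^2 = 64 ≡ 64 (mod 2449)
8^4 ≡ 64^2 = 4096 ≡ 1647 (mod 2449)
8^8 ≡ 1647^2 = 2712609 ≡ 1566 (mod 2449)
8^16 ≡ 1566^2 = 2452356 ≡ 907 (mod 2449)
8^32 ≡ 907^2 = 822649 ≡ 2234 (mod 2449)
8^64 ≡ 2234^2 = 4990756 ≡ 2143 (mod 2449)
8^128 ≡ 2143^2 = 4592449 ≡ 574 (mod 2449)
8^256 ≡ 574^2 = 329476 ≡ 1310 (mod 2449)
8^512 ≡ 1310^2 = 1716100 ≡ 1800 (mod 2449)
8^1024 ≡ 1800^2 = 3240000 ≡ 2422 (mod 2449)
8^2048 ≡ 2422^2 = 5866084 ≡ 729 (mod 2449)
2448 = 2048 + 256 + 128 + 16 in binary powers of 2.
So 8^2448 ≡ 729 · 1310 · 574 · 907 ≡ 2279 (mod 2449).
Since 2279 ≠ 1, base 8 is a Fermat witness: 2449 is composite.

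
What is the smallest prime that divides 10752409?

61

10752409 is odd.
Digit sum 28, not divisible by 3.
Ends in 9: not divisible by 5.
7: 10752409 = 7·1536058 + 3
11: 10752409 = 11·977491 + 8
13: 10752409 = 13·827108 + 5
17: 10752409 = 17·632494 + 11
19: 10752409 = 19·565916 + 5
23: 10752409 = 23·467496 + 1
29: 10752409 = 29·370772 + 21
31: 10752409 = 31·346851 + 28
37: 10752409 = 37·290605 + 24
41: 10752409 = 41·262253 + 36
43: 10752409 = 43·250056 + 1
47: 10752409 = 47·228774 + 31
53: 10752409 = 53·202875 + 34
59: 10752409 = 59·182244 + 13
61: 10752409 = 61·176269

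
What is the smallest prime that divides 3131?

3131 is odd.
Digit sum 8, not divisible by 3.
Ends in 1: not divisible by 5.
7: 3131 = 7·447 + 2
11: 3131 = 11·284 + 7
13: 3131 = 13·240 + 11
17: 3131 = 17·184 + 3
19: 3131 = 19·164 + 15
23: 3131 = 23·136 + 3
29: 3131 = 29·107 + 28
31: 3131 = 31·101

31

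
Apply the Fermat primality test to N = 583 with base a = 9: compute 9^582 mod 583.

9^1 ≡ 9 (mod 583)
9^2 ≡ 9^2 = 81 ≡ 81 (mod 583)
9^4 ≡ 81^2 = 6561 ≡ 148 (mod 583)
9^8 ≡ 148^2 = 21904 ≡ 333 (mod 583)
9^16 ≡ 333^2 = 110889 ≡ 119 (mod 583)
9^32 ≡ 119^2 = 14161 ≡ 169 (mod 583)
9^64 ≡ 169^2 = 28561 ≡ 577 (mod 583)
9^128 ≡ 577^2 = 332929 ≡ 36 (mod 583)
9^256 ≡ 36^2 = 1296 ≡ 130 (mod 583)
9^512 ≡ 130^2 = 16900 ≡ 576 (mod 583)
582 = 512 + 64 + 4 + 2 in binary powers of 2.
So 9^582 ≡ 576 · 577 · 148 · 81 ≡ 367 (mod 583).
Since 367 ≠ 1, base 9 is a Fermat witness: 583 is composite.

367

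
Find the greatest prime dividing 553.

79

553 = 7 · 79
79 is prime.
So 553 = 7 · 79; the largest prime factor is 79.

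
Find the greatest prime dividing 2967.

43

2967 = 3 · 989
989 = 23 · 43
43 is prime.
So 2967 = 3 · 23 · 43; the largest prime factor is 43.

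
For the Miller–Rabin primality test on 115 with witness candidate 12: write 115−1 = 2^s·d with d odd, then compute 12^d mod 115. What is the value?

115 − 1 = 114 = 2^1 · 57, so d = 57.
12^1 ≡ 12 (mod 115)
12^2 ≡ 12^2 = 144 ≡ 29 (mod 115)
12^4 ≡ 29^2 = 841 ≡ 36 (mod 115)
12^8 ≡ 36^2 = 1296 ≡ 31 (mod 115)
12^16 ≡ 31^2 = 961 ≡ 41 (mod 115)
12^32 ≡ 41^2 = 1681 ≡ 71 (mod 115)
57 = 32 + 16 + 8 + 1 in binary powers of 2.
So 12^57 ≡ 71 · 41 · 31 · 12 ≡ 52 (mod 115).
Squaring chain: 52; never reaches −1, so base 12 is a Miller–Rabin witness that 115 is composite.

52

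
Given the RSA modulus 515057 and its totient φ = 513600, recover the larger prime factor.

φ(n) = (p−1)(q−1) = n − (p+q) + 1, so p + q = 515057 − 513600 + 1 = 1458.
p and q are the roots of t² − 1458t + 515057 = 0.
Discriminant: 1458² − 4·515057 = 2125764 − 2060228 = 65536; √65536 = 256.
q = (1458 − 256)/2 = 601, p = (1458 + 256)/2 = 857.
Check: 601 · 857 = 515057.

857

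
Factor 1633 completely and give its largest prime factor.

1633 = 23 · 71
71 is prime.
So 1633 = 23 · 71; the largest prime factor is 71.

71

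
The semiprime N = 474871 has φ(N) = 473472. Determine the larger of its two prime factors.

823

φ(n) = (p−1)(q−1) = n − (p+q) + 1, so p + q = 474871 − 473472 + 1 = 1400.
p and q are the roots of t² − 1400t + 474871 = 0.
Discriminant: 1400² − 4·474871 = 1960000 − 1899484 = 60516; √60516 = 246.
q = (1400 − 246)/2 = 577, p = (1400 + 246)/2 = 823.
Check: 577 · 823 = 474871.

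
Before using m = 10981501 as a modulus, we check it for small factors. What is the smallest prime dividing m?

10981501 is odd.
Digit sum 25, not divisible by 3.
Ends in 1: not divisible by 5.
7: 10981501 = 7·1568785 + 6
11: 10981501 = 11·998318 + 3
13: 10981501 = 13·844730 + 11
17: 10981501 = 17·645970 + 11
19: 10981501 = 19·577973 + 14
23: 10981501 = 23·477456 + 13
29: 10981501 = 29·378672 + 13
31: 10981501 = 31·354241 + 30
37: 10981501 = 37·296797 + 12
41: 10981501 = 41·267841 + 20
43: 10981501 = 43·255383 + 32
47: 10981501 = 47·233648 + 45
53: 10981501 = 53·207198 + 7
59: 10981501 = 59·186127 + 8
61: 10981501 = 61·180024 + 37
67: 10981501 = 67·163903

67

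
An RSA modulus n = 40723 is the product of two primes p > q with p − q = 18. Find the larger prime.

Since p = q + 18, we have 40723 = q(q + 18), so q² + 18q − 40723 = 0.
Discriminant: 18² + 4·40723 = 324 + 162892 = 163216; √163216 = 404.
q = (−18 + 404)/2 = 193, and p = q + 18 = 211.
Check: 193 · 211 = 40723.

211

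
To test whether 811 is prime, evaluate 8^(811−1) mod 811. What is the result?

8^1 ≡ 8 (mod 811)
8^2 ≡ 8^2 = 64 ≡ 64 (mod 811)
8^4 ≡ 64^2 = 4096 ≡ 41 (mod 811)
8^8 ≡ 41^2 = 1681 ≡ 59 (mod 811)
8^16 ≡ 59^2 = 3481 ≡ 237 (mod 811)
8^32 ≡ 237^2 = 56169 ≡ 210 (mod 811)
8^64 ≡ 210^2 = 44100 ≡ 306 (mod 811)
8^128 ≡ 306^2 = 93636 ≡ 371 (mod 811)
8^256 ≡ 371^2 = 137641 ≡ 582 (mod 811)
8^512 ≡ 582^2 = 338724 ≡ 537 (mod 811)
810 = 512 + 256 + 32 + 8 + 2 in binary powers of 2.
So 8^810 ≡ 537 · 582 · 210 · 59 · 64 ≡ 1 (mod 811).
Since the result is 1, base 8 gives no evidence that 811 is composite.

1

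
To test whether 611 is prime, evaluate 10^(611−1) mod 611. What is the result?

10^1 ≡ 10 (mod 611)
10^2 ≡ 10^2 = 100 ≡ 100 (mod 611)
10^4 ≡ 100^2 = 10000 ≡ 224 (mod 611)
10^8 ≡ 224^2 = 50176 ≡ 74 (mod 611)
10^16 ≡ 74^2 = 5476 ≡ 588 (mod 611)
10^32 ≡ 588^2 = 345744 ≡ 529 (mod 611)
10^64 ≡ 529^2 = 279841 ≡ 3 (mod 611)
10^128 ≡ 3^2 = 9 ≡ 9 (mod 611)
10^256 ≡ 9^2 = 81 ≡ 81 (mod 611)
10^512 ≡ 81^2 = 6561 ≡ 451 (mod 611)
610 = 512 + 64 + 32 + 2 in binary powers of 2.
So 10^610 ≡ 451 · 3 · 529 · 100 ≡ 549 (mod 611).
Since 549 ≠ 1, base 10 is a Fermat witness: 611 is composite.

549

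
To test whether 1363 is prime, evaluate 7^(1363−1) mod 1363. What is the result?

7^1 ≡ 7 (mod 1363)
7^2 ≡ 7^2 = 49 ≡ 49 (mod 1363)
7^4 ≡ 49^2 = 2401 ≡ 1038 (mod 1363)
7^8 ≡ 1038^2 = 1077444 ≡ 674 (mod 1363)
7^16 ≡ 674^2 = 454276 ≡ 397 (mod 1363)
7^32 ≡ 397^2 = 157609 ≡ 864 (mod 1363)
7^64 ≡ 864^2 = 746496 ≡ 935 (mod 1363)
7^128 ≡ 935^2 = 874225 ≡ 542 (mod 1363)
7^256 ≡ 542^2 = 293764 ≡ 719 (mod 1363)
7^512 ≡ 719^2 = 516961 ≡ 384 (mod 1363)
7^1024 ≡ 384^2 = 147456 ≡ 252 (mod 1363)
1362 = 1024 + 256 + 64 + 16 + 2 in binary powers of 2.
So 7^1362 ≡ 252 · 719 · 935 · 397 · 49 ≡ 545 (mod 1363).
Since 545 ≠ 1, base 7 is a Fermat witness: 1363 is composite.

545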